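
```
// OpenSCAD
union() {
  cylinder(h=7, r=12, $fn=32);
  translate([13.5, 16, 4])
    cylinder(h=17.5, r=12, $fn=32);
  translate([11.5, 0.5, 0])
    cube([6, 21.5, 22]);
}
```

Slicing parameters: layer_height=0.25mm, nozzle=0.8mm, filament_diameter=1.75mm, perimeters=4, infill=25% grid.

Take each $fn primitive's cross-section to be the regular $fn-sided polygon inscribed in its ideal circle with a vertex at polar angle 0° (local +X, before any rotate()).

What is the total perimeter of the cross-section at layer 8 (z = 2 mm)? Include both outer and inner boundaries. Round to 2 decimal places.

At z = 2 mm: the r=12 cylinder gives a regular 32-gon of circumradius 12 (constant along its height) (perimeter = 2·32·12.000·sin(180°/32) = 75.28 mm); the cylinder at (13.5, 16) does not reach this height (z outside [4, 21.5]); the cube at (11.5, 0.5) is present — its section is the full 6×21.5 rectangle (perimeter 55.00 mm); Taking the union: the regions partially overlap (shared area 0.78 mm²), so the edge portions inside another operand are dropped and the merged outline is re-measured after clipping — boundary = 124.32 mm. Overall, the cross-section is a single solid region. Total boundary length (outer) = 124.32 mm.

124.32 mm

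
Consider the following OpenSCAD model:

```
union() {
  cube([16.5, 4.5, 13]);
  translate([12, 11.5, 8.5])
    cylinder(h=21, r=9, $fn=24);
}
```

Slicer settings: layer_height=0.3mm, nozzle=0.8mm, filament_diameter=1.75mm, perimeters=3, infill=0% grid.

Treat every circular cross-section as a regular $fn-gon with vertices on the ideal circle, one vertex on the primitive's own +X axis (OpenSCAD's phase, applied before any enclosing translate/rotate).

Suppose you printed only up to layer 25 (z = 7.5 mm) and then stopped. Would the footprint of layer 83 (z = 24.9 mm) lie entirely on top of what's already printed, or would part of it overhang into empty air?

Compare the two slices. At z = 7.5: the cube is present — its section is the full 16.5×4.5 rectangle (area 74.25 mm²); the cylinder at (12, 11.5) is not intersected at this z (z outside [8.5, 29.5]); Merging all regions: only the 16.5×4.5 cube is present, so the union is just that shape — area = 74.25 mm². At z = 24.9: the cube is absent (z outside [0, 13]); the r=9 cylinder at (12, 11.5) gives a regular 24-gon of circumradius 9 (constant along its height) (area = (24/2)·9.000²·sin(360°/24) = 251.57 mm²); Taking the union: only the r=9 cylinder at (12, 11.5) is present, so the union is just that shape — area = 251.57 mm². Checking containment: at z = 24.9 the cross-section extends beyond the z = 7.5 cross-section by about 237.16 mm².

part overhangs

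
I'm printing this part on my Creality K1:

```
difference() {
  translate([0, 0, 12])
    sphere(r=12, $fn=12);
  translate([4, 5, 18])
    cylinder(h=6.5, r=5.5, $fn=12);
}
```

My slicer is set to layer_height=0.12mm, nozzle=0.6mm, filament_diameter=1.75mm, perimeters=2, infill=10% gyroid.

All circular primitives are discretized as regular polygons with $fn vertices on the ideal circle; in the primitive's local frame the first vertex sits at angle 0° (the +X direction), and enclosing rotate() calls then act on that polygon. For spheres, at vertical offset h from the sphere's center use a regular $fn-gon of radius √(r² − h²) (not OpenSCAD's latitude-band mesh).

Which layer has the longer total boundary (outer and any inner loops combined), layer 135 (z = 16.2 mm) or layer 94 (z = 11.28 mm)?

layer 94 (z = 11.28 mm)

Layer 135 (z = 16.2): the r=12 sphere slices to a regular 12-gon of circumradius 11.241 (√(r²−h²) with h=4.2 from center) (perimeter = 2·12·11.241·sin(180°/12) = 69.83 mm); the cylinder at (4, 5) is absent (z outside [18, 24.5]); After the difference (first − rest): none of the subtracted shapes is present at this height, so the r=12 sphere is unchanged — boundary = 69.83 mm. So its perimeter = 69.83 mm. Layer 94 (z = 11.28): the sphere: section is a regular 12-gon, circumradius = √(r²−h²) = √(12²−0.72²) = 11.978 (perimeter = 2·12·11.978·sin(180°/12) = 74.41 mm); the cylinder at (4, 5) does not reach this height (z outside [18, 24.5]); After the difference (first − rest): none of the subtracted shapes is present at this height, so the r=12 sphere is unchanged — boundary = 74.41 mm. So its perimeter = 74.41 mm. Layer 94 is larger (74.41 vs 69.83 mm).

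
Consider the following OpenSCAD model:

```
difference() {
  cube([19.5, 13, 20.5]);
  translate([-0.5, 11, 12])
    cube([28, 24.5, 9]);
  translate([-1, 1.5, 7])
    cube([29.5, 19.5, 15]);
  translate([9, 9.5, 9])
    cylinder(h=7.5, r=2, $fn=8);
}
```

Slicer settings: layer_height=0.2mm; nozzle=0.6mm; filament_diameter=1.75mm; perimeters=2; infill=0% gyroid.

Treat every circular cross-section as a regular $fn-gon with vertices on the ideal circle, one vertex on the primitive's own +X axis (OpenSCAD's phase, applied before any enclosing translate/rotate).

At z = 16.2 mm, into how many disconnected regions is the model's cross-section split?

1

At z = 16.2 mm: the 19.5×13 cube contributes its full rectangle; the 28×24.5 cube at (-0.5, 11) contributes its full rectangle; the cube at (-1, 1.5) is present — its section is the full 29.5×19.5 rectangle; the r=2 cylinder at (9, 9.5) contributes a regular 8-gon of circumradius 2; Subtracting the remaining from the first: starting from the 19.5×13 cube, the 28×24.5 cube at (-0.5, 11) partially overlaps it — only the 39.00 mm² overlap (of its 686.00 mm²) is removed, clipping the outline; the 29.5×19.5 cube at (-1, 1.5) partially overlaps it — only the 185.25 mm² overlap (of its 575.25 mm²) is removed, clipping the outline; the r=2 cylinder at (9, 9.5) misses the remaining region (no effect) — 1 connected region. The result has 1 disconnected region.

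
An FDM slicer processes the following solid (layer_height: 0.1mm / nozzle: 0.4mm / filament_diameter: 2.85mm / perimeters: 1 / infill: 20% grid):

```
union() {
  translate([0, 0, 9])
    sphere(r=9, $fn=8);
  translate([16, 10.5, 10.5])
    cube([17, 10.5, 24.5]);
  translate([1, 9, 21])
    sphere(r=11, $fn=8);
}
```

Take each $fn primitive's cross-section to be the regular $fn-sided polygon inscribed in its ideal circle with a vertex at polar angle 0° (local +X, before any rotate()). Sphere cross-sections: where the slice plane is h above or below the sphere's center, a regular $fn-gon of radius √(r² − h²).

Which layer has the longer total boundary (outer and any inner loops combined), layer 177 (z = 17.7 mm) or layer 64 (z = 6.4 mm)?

Layer 177 (z = 17.7): the r=9 sphere slices to a regular 8-gon of circumradius 2.304 (√(r²−h²) with h=8.7 from center) (perimeter = 2·8·2.304·sin(180°/8) = 14.11 mm); the cube at (16, 10.5) (footprint 17×10.5) is included at this height (perimeter 55.00 mm); the r=11 sphere at (1, 9) slices to a regular 8-gon of circumradius 10.493 (√(r²−h²) with h=3.3 from center) (perimeter = 2·8·10.493·sin(180°/8) = 64.25 mm); Merging all regions: the regions partially overlap (shared area 11.55 mm²), so the edge portions inside another operand are dropped and the merged outline is re-measured after clipping — boundary = 120.49 mm. So its perimeter = 120.49 mm. Layer 64 (z = 6.4): the sphere: section is a regular 8-gon, circumradius = √(r²−h²) = √(9²−2.6²) = 8.616 (perimeter = 2·8·8.616·sin(180°/8) = 52.76 mm); the cube at (16, 10.5) is not intersected at this z (z outside [10.5, 35]); the sphere at (1, 9) does not reach this height (|z−center|=14.600 > r=11); Combining (union): only the r=9 sphere is present, so the union is just that shape — boundary = 52.76 mm. So its perimeter = 52.76 mm. Layer 177 is larger (120.49 vs 52.76 mm).

layer 177 (z = 17.7 mm)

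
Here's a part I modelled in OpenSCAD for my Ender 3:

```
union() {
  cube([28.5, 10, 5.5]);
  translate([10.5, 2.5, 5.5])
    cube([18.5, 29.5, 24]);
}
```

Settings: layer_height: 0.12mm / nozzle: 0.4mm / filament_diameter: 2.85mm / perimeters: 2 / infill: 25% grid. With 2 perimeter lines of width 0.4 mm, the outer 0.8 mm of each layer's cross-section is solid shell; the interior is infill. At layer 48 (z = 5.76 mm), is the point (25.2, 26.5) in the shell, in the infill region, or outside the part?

At z = 5.76 mm: the cube is not intersected at this z (z outside [0, 5.5]); the cube at (10.5, 2.5) is present — its section is the full 18.5×29.5 rectangle; Combining (union): only the 18.5×29.5 cube at (10.5, 2.5) is present, so the union is just that shape — 1 connected region. Overall, the cross-section is a single solid region. The nearest boundary edge runs (29.00, 2.50)→(29.00, 32.00); distance from the point to it = 3.80 mm. The point is inside the cross-section and 3.80 mm from the nearest boundary — more than the 0.8 mm shell width (2 × 0.4), so it's in the infill interior.

infill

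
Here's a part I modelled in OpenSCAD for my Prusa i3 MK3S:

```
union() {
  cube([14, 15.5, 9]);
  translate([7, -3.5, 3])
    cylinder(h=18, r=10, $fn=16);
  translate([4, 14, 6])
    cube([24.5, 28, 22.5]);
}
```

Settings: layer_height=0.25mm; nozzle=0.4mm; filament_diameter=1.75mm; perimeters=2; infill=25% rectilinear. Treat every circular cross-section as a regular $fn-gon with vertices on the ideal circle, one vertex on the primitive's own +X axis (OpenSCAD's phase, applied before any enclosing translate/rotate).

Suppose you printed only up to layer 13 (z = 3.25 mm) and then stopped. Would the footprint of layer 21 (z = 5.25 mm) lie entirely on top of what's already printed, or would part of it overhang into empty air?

Compare the two slices. At z = 3.25: the cube is present — its section is the full 14×15.5 rectangle (area 217.00 mm²); the cylinder at (7, -3.5): section is a regular 16-gon, circumradius r=10 (area = (16/2)·10.000²·sin(360°/16) = 306.15 mm²); the cube at (4, 14) is absent (z outside [6, 28.5]); Merging all regions: the regions partially overlap — summed areas 523.15 mm² minus the doubly-counted overlap 76.53 mm² gives 446.62 mm² — area = 446.62 mm². At z = 5.25: the 14×15.5 cube contributes its full rectangle (area 217.00 mm²); the r=10 cylinder at (7, -3.5) contributes a regular 16-gon of circumradius 10 (area = (16/2)·10.000²·sin(360°/16) = 306.15 mm²); the cube at (4, 14) is not intersected at this z (z outside [6, 28.5]); Combining (union): the regions partially overlap — summed areas 523.15 mm² minus the doubly-counted overlap 76.53 mm² gives 446.62 mm² — area = 446.62 mm². Checking containment: the cross-section at z = 5.25 is a subset of the cross-section at z = 3.25.

entirely on top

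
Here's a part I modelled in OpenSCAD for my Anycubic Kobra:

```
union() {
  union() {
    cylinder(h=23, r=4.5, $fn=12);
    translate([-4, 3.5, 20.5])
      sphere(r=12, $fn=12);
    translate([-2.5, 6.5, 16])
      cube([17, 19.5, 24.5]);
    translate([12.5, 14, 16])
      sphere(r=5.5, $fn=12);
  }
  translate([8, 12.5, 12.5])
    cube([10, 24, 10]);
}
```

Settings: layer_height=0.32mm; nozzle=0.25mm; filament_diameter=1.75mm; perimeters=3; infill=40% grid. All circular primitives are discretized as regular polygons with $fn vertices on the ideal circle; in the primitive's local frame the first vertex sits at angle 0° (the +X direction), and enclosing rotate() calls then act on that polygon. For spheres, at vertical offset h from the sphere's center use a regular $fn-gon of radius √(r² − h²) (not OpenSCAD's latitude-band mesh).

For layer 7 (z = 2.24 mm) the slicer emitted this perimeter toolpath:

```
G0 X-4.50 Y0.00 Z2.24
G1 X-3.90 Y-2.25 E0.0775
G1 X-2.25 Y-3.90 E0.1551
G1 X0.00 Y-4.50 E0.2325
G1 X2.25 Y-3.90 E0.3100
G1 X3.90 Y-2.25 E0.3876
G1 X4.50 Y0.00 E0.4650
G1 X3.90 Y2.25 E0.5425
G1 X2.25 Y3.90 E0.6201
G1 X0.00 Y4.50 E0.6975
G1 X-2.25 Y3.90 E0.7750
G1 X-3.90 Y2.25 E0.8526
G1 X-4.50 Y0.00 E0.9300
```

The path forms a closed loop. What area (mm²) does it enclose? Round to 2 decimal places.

Apply the shoelace formula to the sequence of (X, Y) vertices; enclosed area = 60.79 mm².

60.79 mm²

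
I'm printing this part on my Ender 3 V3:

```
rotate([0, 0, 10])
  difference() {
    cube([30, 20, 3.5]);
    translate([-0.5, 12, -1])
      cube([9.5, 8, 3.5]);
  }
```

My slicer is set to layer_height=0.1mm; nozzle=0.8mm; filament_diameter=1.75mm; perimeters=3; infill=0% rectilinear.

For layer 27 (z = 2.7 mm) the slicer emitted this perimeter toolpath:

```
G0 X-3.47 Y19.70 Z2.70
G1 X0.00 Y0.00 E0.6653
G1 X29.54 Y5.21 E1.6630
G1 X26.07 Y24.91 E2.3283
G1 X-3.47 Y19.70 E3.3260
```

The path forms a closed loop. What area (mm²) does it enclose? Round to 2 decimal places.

600.02 mm²

Apply the shoelace formula to the sequence of (X, Y) vertices; enclosed area = 600.02 mm².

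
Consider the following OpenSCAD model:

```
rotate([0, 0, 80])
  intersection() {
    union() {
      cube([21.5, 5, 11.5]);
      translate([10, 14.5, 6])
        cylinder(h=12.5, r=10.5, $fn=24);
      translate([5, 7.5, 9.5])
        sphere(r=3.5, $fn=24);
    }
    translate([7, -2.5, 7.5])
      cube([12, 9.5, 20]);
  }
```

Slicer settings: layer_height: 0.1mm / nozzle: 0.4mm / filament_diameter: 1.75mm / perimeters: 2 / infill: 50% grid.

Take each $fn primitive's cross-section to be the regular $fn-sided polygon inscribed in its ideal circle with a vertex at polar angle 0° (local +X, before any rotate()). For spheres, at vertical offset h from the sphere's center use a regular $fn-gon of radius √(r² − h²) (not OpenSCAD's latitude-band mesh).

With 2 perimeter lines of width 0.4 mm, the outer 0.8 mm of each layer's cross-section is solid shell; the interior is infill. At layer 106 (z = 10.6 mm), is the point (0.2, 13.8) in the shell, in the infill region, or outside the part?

infill

At z = 10.6 mm: the cube is present — its section is the full 21.5×5 rectangle; the cylinder at (10, 14.5): section is a regular 24-gon, circumradius r=10.5; the r=3.5 sphere at (5, 7.5) contributes a regular 24-gon of circumradius √(3.5²−1.1²) = 3.323; Merging all regions: the regions partially overlap (shared area 35.41 mm²), so overlapping operands fuse into one piece — 1 connected region; the cube at (7, -2.5) is present — its section is the full 12×9.5 rectangle; After intersecting: the 12×9.5 cube at (7, -2.5) partially overlaps the result so far; clipping to the common part keeps 77.95 mm² — 1 connected region; (whole slice rotated 80° about Z — lengths, areas and connectivity unchanged). Overall, the cross-section is a single solid region. Undo the 80° rotation: the query point maps to (13.625, 2.199) in the un-rotated model frame. The nearest boundary edge runs (19.00, 0.00)→(7.00, 0.00); distance from the point to it = 2.20 mm. The point is inside the cross-section and 2.20 mm from the nearest boundary — more than the 0.8 mm shell width (2 × 0.4), so it's in the infill interior.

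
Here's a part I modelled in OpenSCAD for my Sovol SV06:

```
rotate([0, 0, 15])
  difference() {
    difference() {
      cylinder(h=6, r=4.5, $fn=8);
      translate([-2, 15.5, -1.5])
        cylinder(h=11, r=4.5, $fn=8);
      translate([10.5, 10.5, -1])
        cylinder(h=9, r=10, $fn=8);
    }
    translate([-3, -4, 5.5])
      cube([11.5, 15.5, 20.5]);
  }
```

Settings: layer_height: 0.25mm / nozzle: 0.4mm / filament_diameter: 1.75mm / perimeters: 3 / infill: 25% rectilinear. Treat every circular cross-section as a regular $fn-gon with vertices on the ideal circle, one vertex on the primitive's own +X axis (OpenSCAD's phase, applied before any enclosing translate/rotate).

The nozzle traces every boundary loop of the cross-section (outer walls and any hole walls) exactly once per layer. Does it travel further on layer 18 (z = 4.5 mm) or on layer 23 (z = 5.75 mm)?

Layer 18 (z = 4.5): the r=4.5 cylinder contributes a regular 8-gon of circumradius 4.5 (perimeter = 2·8·4.500·sin(180°/8) = 27.55 mm); the r=4.5 cylinder at (-2, 15.5) contributes a regular 8-gon of circumradius 4.5 (perimeter = 2·8·4.500·sin(180°/8) = 27.55 mm); the r=10 cylinder at (10.5, 10.5) contributes a regular 8-gon of circumradius 10 (perimeter = 2·8·10.000·sin(180°/8) = 61.23 mm); Taking the first minus the rest: starting from the r=4.5 cylinder, the r=4.5 cylinder at (-2, 15.5) misses the remaining region (no effect); the r=10 cylinder at (10.5, 10.5) misses the remaining region (no effect) — boundary = 27.55 mm; the cube at (-3, -4) does not reach this height (z outside [5.5, 26]); After the difference (first − rest): none of the subtracted shapes is present at this height, so that combined region is unchanged — boundary = 27.55 mm; (rotated 15° about Z; rotation is an isometry so areas/perimeters/island counts are preserved). So its perimeter = 27.55 mm. Layer 23 (z = 5.75): the r=4.5 cylinder contributes a regular 8-gon of circumradius 4.5 (perimeter = 2·8·4.500·sin(180°/8) = 27.55 mm); the r=4.5 cylinder at (-2, 15.5) gives a regular 8-gon of circumradius 4.5 (constant along its height) (perimeter = 2·8·4.500·sin(180°/8) = 27.55 mm); the r=10 cylinder at (10.5, 10.5) contributes a regular 8-gon of circumradius 10 (perimeter = 2·8·10.000·sin(180°/8) = 61.23 mm); After the difference (first − rest): starting from the r=4.5 cylinder, the r=4.5 cylinder at (-2, 15.5) misses the remaining region (no effect); the r=10 cylinder at (10.5, 10.5) misses the remaining region (no effect) — boundary = 27.55 mm; the cube at (-3, -4) is present — its section is the full 11.5×15.5 rectangle (perimeter 54.00 mm); After the difference (first − rest): starting from the result so far, the 11.5×15.5 cube at (-3, -4) partially overlaps it — only the 51.31 mm² overlap (of its 178.25 mm²) is removed, clipping the outline — boundary = 18.82 mm; (rotated 15° about Z; rotation is an isometry so areas/perimeters/island counts are preserved). So its perimeter = 18.82 mm. Layer 18 is larger (27.55 vs 18.82 mm).

layer 18 (z = 4.5 mm)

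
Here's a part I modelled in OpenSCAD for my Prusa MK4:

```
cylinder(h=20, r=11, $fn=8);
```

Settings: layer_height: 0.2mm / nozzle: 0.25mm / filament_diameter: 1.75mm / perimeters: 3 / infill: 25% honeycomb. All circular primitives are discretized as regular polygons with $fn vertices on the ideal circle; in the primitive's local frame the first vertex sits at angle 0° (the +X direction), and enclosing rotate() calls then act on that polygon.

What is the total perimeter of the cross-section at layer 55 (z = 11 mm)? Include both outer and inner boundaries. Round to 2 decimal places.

67.35 mm

At z = 11 mm: the cylinder: section is a regular 8-gon, circumradius r=11 (perimeter = 2·8·11.000·sin(180°/8) = 67.35 mm). Overall, the cross-section is a single solid region. Total boundary length (outer) = 67.35 mm.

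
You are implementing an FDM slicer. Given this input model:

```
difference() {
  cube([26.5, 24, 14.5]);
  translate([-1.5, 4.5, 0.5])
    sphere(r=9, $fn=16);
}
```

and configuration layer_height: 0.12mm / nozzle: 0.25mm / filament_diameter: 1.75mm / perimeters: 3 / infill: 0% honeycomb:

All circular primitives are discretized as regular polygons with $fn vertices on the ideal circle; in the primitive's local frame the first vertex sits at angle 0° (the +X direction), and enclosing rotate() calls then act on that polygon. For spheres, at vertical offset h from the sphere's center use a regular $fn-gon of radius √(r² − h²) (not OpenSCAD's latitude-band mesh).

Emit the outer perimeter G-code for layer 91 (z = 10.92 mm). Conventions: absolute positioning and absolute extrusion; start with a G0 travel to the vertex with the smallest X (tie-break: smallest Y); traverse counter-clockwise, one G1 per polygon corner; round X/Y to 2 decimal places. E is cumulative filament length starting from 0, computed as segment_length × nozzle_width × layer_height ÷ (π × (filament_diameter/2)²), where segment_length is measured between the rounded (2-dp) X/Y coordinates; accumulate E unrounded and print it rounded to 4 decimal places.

At z = 10.92 mm: the cube is present — its section is the full 26.5×24 rectangle; the sphere at (-1.5, 4.5) does not reach this height (|z−center|=10.420 > r=9); Subtracting the remaining from the first: none of the subtracted shapes is present at this height, so the 26.5×24 cube is unchanged — 1 connected region. The outline is a single polygon with 4 vertices. Extrusion per mm of travel: 0.25 × 0.12 / (π × 0.875²) = 0.012473. Accumulating E over each segment gives final E = 1.2597.

G0 X0.00 Y0.00 Z10.92
G1 X26.50 Y0.00 E0.3305
G1 X26.50 Y24.00 E0.6299
G1 X0.00 Y24.00 E0.9604
G1 X0.00 Y0.00 E1.2597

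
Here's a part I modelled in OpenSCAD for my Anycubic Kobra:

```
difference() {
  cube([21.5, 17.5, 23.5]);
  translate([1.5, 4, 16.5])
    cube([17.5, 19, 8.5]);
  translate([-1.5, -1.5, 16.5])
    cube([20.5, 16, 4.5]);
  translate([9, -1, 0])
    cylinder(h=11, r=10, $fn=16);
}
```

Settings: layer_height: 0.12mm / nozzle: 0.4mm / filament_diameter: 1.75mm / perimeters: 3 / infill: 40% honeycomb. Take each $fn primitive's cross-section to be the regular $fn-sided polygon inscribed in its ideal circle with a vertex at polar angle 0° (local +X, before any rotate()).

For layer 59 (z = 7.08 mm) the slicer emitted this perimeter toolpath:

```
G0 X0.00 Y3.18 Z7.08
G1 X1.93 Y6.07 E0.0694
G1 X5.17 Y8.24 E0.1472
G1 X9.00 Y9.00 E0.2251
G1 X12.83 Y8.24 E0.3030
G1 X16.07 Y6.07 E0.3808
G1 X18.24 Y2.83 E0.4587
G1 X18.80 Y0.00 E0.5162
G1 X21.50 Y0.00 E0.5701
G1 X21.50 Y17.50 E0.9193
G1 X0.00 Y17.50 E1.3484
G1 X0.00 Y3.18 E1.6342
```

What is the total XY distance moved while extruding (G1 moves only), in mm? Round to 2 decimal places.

Sum the Euclidean lengths of each G1 segment: total = 81.89 mm.

81.89 mm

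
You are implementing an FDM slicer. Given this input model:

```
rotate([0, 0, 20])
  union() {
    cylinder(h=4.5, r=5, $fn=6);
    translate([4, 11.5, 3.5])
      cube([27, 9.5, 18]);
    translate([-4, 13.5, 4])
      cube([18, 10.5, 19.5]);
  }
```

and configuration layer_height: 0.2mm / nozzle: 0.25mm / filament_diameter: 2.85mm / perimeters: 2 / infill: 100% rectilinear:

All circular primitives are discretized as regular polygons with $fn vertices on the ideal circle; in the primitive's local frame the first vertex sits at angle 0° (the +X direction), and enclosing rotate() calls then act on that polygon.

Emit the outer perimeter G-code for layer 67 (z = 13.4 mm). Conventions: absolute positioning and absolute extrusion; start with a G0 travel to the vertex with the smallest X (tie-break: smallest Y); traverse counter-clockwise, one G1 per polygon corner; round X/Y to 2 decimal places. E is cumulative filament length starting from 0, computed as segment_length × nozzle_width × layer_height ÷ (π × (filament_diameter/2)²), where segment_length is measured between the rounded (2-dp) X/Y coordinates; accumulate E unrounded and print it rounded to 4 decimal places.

At z = 13.4 mm: the cylinder is absent (z outside [0, 4.5]); the cube at (4, 11.5) (footprint 27×9.5) is included at this height; the cube at (-4, 13.5) is present — its section is the full 18×10.5 rectangle; Merging all regions: the regions partially overlap (shared area 75.00 mm²), so overlapping operands fuse into one piece — 1 connected region; (whole slice rotated 20° about Z — lengths, areas and connectivity unchanged). The outline is a single polygon with 8 vertices. Extrusion per mm of travel: 0.25 × 0.2 / (π × 1.425²) = 0.007838. Accumulating E over each segment gives final E = 0.7447.

G0 X-11.97 Y21.18 Z13.40
G1 X-8.38 Y11.32 E0.0822
G1 X-0.86 Y14.05 E0.1449
G1 X-0.17 Y12.17 E0.1606
G1 X25.20 Y21.41 E0.3723
G1 X21.95 Y30.34 E0.4467
G1 X5.97 Y24.52 E0.5800
G1 X4.95 Y27.34 E0.6035
G1 X-11.97 Y21.18 E0.7447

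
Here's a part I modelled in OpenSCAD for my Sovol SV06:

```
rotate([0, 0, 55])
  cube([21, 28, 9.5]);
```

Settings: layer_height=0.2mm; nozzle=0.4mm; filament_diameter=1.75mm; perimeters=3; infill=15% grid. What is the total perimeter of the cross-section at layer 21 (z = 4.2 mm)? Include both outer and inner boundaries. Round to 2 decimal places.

At z = 4.2 mm: the cube (footprint 21×28) is included at this height (perimeter 98.00 mm); (whole slice rotated 55° about Z — lengths, areas and connectivity unchanged). Overall, the cross-section is a single solid region. Total boundary length (outer) = 98.00 mm.

98.00 mm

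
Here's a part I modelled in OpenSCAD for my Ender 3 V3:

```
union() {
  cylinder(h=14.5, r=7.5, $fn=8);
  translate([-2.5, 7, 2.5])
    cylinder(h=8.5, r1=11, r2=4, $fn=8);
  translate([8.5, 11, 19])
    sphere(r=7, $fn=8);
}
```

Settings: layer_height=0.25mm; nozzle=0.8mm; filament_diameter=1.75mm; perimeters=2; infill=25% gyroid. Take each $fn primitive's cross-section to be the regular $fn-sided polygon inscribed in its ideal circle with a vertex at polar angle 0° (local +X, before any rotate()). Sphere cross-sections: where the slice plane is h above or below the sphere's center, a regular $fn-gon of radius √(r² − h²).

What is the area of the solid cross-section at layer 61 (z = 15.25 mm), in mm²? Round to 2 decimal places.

98.82 mm²

At z = 15.25 mm: the cylinder is not intersected at this z (z outside [0, 14.5]); the cone at (-2.5, 7) does not reach this height (z outside [2.5, 11]); the sphere at (8.5, 11): section is a regular 8-gon, circumradius = √(r²−h²) = √(7²−3.75²) = 5.911 (area = (8/2)·5.911²·sin(360°/8) = 98.82 mm²); Combining (union): only the r=7 sphere at (8.5, 11) is present, so the union is just that shape — area = 98.82 mm². Overall, the cross-section is a single solid region. Net area = 98.82 mm².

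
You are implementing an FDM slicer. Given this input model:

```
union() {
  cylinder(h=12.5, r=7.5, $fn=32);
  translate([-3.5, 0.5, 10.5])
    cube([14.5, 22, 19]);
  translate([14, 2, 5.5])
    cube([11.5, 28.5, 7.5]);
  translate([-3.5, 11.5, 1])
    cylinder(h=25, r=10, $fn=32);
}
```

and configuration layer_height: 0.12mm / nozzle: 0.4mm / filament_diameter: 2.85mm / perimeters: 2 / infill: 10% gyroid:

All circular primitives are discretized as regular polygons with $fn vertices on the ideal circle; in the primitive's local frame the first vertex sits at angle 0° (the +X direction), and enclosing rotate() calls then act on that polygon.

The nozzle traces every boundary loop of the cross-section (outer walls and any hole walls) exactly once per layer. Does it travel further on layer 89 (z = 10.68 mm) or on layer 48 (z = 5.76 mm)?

Layer 89 (z = 10.68): the r=7.5 cylinder contributes a regular 32-gon of circumradius 7.5 (perimeter = 2·32·7.500·sin(180°/32) = 47.05 mm); the 14.5×22 cube at (-3.5, 0.5) contributes its full rectangle (perimeter 73.00 mm); the 11.5×28.5 cube at (14, 2) contributes its full rectangle (perimeter 80.00 mm); the cylinder at (-3.5, 11.5): section is a regular 32-gon, circumradius r=10 (perimeter = 2·32·10.000·sin(180°/32) = 62.73 mm); Taking the union: the regions partially overlap (shared area 231.47 mm²), so the edge portions inside another operand are dropped and the merged outline is re-measured after clipping — boundary = 174.97 mm. So its perimeter = 174.97 mm. Layer 48 (z = 5.76): the cylinder: section is a regular 32-gon, circumradius r=7.5 (perimeter = 2·32·7.500·sin(180°/32) = 47.05 mm); the cube at (-3.5, 0.5) is absent (z outside [10.5, 29.5]); the cube at (14, 2) is present — its section is the full 11.5×28.5 rectangle (perimeter 80.00 mm); the cylinder at (-3.5, 11.5): section is a regular 32-gon, circumradius r=10 (perimeter = 2·32·10.000·sin(180°/32) = 62.73 mm); Combining (union): the regions partially overlap (shared area 46.58 mm²), so the edge portions inside another operand are dropped and the merged outline is re-measured after clipping — boundary = 161.83 mm. So its perimeter = 161.83 mm. Layer 89 is larger (174.97 vs 161.83 mm).

layer 89 (z = 10.68 mm)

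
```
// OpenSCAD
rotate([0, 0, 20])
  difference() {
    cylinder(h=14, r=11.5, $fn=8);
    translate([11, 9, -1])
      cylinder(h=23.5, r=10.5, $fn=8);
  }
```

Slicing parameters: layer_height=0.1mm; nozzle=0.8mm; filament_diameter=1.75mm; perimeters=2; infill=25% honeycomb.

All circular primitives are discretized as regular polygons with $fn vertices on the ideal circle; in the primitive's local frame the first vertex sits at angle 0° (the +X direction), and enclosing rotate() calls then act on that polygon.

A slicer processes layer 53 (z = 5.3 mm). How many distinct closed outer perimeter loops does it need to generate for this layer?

1

At z = 5.3 mm: the r=11.5 cylinder contributes a regular 8-gon of circumradius 11.5; the cylinder at (11, 9): section is a regular 8-gon, circumradius r=10.5; After the difference (first − rest): starting from the r=11.5 cylinder, the r=10.5 cylinder at (11, 9) partially overlaps it — only the 70.63 mm² overlap (of its 311.83 mm²) is removed, clipping the outline — 1 connected region; (whole slice rotated 20° about Z — lengths, areas and connectivity unchanged). The result has 1 disconnected region.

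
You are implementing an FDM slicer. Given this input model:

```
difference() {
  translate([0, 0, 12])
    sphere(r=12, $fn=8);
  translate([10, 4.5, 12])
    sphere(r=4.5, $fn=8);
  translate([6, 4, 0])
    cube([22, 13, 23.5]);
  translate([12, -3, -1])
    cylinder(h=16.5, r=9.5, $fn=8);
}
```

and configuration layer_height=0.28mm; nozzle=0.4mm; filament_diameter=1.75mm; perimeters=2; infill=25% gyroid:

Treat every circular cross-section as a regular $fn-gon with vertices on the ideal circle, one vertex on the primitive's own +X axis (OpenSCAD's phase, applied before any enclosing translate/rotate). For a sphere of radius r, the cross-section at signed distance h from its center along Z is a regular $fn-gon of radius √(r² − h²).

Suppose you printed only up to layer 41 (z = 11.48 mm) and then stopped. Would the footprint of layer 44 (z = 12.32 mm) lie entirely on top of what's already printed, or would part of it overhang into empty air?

entirely on top

Compare the two slices. At z = 11.48: the r=12 sphere contributes a regular 8-gon of circumradius √(12²−0.52²) = 11.989 (area = (8/2)·11.989²·sin(360°/8) = 406.53 mm²); the sphere at (10, 4.5): section is a regular 8-gon, circumradius = √(r²−h²) = √(4.5²−0.52²) = 4.470 (area = (8/2)·4.470²·sin(360°/8) = 56.51 mm²); the 22×13 cube at (6, 4) contributes its full rectangle (area 286.00 mm²); the r=9.5 cylinder at (12, -3) contributes a regular 8-gon of circumradius 9.5 (area = (8/2)·9.500²·sin(360°/8) = 255.27 mm²); Subtracting the remaining from the first: starting from the r=12 sphere (406.53 mm²), the r=4.5 sphere at (10, 4.5) partially overlaps it — only the 29.21 mm² overlap (of its 56.51 mm²) is removed, clipping the outline; the 22×13 cube at (6, 4) partially overlaps it — only the 3.59 mm² overlap (of its 286.00 mm²) is removed, clipping the outline; the r=9.5 cylinder at (12, -3) partially overlaps it — only the 70.36 mm² overlap (of its 255.27 mm²) is removed, clipping the outline — area = 303.37 mm². At z = 12.32: the sphere: section is a regular 8-gon, circumradius = √(r²−h²) = √(12²−0.32²) = 11.996 (area = (8/2)·11.996²·sin(360°/8) = 407.00 mm²); the r=4.5 sphere at (10, 4.5) contributes a regular 8-gon of circumradius √(4.5²−0.32²) = 4.489 (area = (8/2)·4.489²·sin(360°/8) = 56.99 mm²); the 22×13 cube at (6, 4) contributes its full rectangle (area 286.00 mm²); the cylinder at (12, -3): section is a regular 8-gon, circumradius r=9.5 (area = (8/2)·9.500²·sin(360°/8) = 255.27 mm²); After the difference (first − rest): starting from the r=12 sphere (407.00 mm²), the r=4.5 sphere at (10, 4.5) partially overlaps it — only the 29.50 mm² overlap (of its 56.99 mm²) is removed, clipping the outline; the 22×13 cube at (6, 4) partially overlaps it — only the 3.54 mm² overlap (of its 286.00 mm²) is removed, clipping the outline; the r=9.5 cylinder at (12, -3) partially overlaps it — only the 70.30 mm² overlap (of its 255.27 mm²) is removed, clipping the outline — area = 303.66 mm². Checking containment: the cross-section at z = 12.32 is a subset of the cross-section at z = 11.48.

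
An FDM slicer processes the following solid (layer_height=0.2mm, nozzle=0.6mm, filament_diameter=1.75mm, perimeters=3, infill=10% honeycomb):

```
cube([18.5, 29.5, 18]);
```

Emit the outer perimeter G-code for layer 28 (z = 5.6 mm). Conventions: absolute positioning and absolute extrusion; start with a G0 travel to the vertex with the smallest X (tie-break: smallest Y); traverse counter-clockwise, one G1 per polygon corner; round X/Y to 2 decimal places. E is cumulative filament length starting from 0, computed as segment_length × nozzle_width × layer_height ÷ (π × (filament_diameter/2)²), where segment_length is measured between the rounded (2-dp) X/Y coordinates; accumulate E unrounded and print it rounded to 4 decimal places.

At z = 5.6 mm: the cube (footprint 18.5×29.5) is included at this height. The outline is a single polygon with 4 vertices. Extrusion per mm of travel: 0.6 × 0.2 / (π × 0.875²) = 0.049890. Accumulating E over each segment gives final E = 4.7895.

G0 X0.00 Y0.00 Z5.60
G1 X18.50 Y0.00 E0.9230
G1 X18.50 Y29.50 E2.3947
G1 X0.00 Y29.50 E3.3177
G1 X0.00 Y0.00 E4.7895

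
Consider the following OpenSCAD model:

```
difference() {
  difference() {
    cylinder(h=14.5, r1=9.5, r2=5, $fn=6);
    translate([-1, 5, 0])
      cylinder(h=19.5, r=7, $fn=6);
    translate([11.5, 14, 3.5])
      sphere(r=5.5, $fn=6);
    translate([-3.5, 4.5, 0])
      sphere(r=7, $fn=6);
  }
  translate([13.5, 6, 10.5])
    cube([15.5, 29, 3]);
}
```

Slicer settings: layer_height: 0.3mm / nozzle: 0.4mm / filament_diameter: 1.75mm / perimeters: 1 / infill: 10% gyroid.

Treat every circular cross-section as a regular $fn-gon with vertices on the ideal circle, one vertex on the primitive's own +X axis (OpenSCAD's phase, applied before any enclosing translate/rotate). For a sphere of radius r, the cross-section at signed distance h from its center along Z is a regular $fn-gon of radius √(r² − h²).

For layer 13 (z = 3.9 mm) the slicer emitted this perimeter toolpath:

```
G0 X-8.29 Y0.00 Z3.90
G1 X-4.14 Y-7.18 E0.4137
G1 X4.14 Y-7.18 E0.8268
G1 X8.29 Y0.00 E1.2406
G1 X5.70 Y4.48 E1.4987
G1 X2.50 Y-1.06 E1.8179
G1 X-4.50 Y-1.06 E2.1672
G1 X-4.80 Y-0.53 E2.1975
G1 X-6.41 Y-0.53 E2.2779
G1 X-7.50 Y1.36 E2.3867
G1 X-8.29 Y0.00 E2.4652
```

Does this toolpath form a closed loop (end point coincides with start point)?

yes

Start point (G0): (-8.29, 0.00). End point (last G1): the path returns to the start — closed.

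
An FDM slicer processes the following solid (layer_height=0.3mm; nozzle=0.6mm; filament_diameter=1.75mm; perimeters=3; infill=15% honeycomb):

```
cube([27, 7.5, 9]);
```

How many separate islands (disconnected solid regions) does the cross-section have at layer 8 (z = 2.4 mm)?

1

At z = 2.4 mm: the cube (footprint 27×7.5) is included at this height. Overall, the cross-section is a single solid region. Island count = 1.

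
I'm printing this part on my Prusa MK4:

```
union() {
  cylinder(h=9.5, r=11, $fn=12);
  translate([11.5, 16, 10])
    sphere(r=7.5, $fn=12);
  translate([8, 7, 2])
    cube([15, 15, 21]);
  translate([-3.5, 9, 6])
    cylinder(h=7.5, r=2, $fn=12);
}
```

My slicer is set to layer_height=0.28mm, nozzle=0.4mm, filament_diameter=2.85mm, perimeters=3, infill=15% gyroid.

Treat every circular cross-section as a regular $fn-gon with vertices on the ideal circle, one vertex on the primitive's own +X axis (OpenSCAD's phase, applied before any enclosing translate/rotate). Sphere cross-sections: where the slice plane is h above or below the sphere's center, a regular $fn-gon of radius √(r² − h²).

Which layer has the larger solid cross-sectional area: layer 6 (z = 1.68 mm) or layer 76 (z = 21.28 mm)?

layer 6 (z = 1.68 mm)

Layer 6 (z = 1.68): the r=11 cylinder gives a regular 12-gon of circumradius 11 (constant along its height) (area = (12/2)·11.000²·sin(360°/12) = 363.00 mm²); the sphere at (11.5, 16) does not reach this height (|z−center|=8.320 > r=7.5); the cube at (8, 7) does not reach this height (z outside [2, 23]); the cylinder at (-3.5, 9) is not intersected at this z (z outside [6, 13.5]); Taking the union: only the r=11 cylinder is present, so the union is just that shape — area = 363.00 mm². So its area = 363.00 mm². Layer 76 (z = 21.28): the cylinder does not reach this height (z outside [0, 9.5]); the sphere at (11.5, 16) is absent (|z−center|=11.280 > r=7.5); the cube at (8, 7) (footprint 15×15) is included at this height (area 225.00 mm²); the cylinder at (-3.5, 9) is not intersected at this z (z outside [6, 13.5]); Combining (union): only the 15×15 cube at (8, 7) is present, so the union is just that shape — area = 225.00 mm². So its area = 225.00 mm². Layer 6 is larger (363.00 vs 225.00 mm²).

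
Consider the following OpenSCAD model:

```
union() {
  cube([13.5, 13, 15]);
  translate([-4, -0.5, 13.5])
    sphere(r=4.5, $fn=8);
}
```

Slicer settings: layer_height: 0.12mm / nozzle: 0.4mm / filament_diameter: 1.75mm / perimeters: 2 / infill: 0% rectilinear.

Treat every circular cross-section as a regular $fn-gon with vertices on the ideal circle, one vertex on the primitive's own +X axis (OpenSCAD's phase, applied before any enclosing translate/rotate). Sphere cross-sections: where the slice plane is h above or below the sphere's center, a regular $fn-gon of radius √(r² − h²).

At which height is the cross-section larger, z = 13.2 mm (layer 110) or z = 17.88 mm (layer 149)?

Layer 110 (z = 13.2): the cube (footprint 13.5×13) is included at this height (area 175.50 mm²); the sphere at (-4, -0.5): section is a regular 8-gon, circumradius = √(r²−h²) = √(4.5²−0.3²) = 4.490 (area = (8/2)·4.490²·sin(360°/8) = 57.02 mm²); Merging all regions: the regions partially overlap — summed areas 232.52 mm² minus the doubly-counted overlap 0.10 mm² gives 232.42 mm² — area = 232.42 mm². So its area = 232.42 mm². Layer 149 (z = 17.88): the cube is not intersected at this z (z outside [0, 15]); the r=4.5 sphere at (-4, -0.5) contributes a regular 8-gon of circumradius √(4.5²−4.38²) = 1.032 (area = (8/2)·1.032²·sin(360°/8) = 3.01 mm²); Combining (union): only the r=4.5 sphere at (-4, -0.5) is present, so the union is just that shape — area = 3.01 mm². So its area = 3.01 mm². Layer 110 is larger (232.42 vs 3.01 mm²).

layer 110 (z = 13.2 mm)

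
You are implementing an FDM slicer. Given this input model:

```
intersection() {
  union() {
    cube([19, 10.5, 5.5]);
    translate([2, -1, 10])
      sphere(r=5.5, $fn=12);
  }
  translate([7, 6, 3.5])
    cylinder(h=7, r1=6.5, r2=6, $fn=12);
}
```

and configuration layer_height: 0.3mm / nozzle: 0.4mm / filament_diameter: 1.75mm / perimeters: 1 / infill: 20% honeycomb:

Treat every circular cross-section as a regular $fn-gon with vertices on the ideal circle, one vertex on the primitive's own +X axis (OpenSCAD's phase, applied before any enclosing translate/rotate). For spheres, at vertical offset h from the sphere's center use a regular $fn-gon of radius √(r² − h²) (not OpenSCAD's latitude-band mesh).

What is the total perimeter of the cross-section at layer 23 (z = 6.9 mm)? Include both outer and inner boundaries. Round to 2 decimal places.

At z = 6.9 mm: the cube is absent (z outside [0, 5.5]); the r=5.5 sphere at (2, -1) slices to a regular 12-gon of circumradius 4.543 (√(r²−h²) with h=3.1 from center) (perimeter = 2·12·4.543·sin(180°/12) = 28.22 mm); Combining (union): only the r=5.5 sphere at (2, -1) is present, so the union is just that shape — boundary = 28.22 mm; the cone at (7, 6) (r1=6.5→r2=6) has section circumradius 6.257 here — a regular 12-gon (perimeter = 2·12·6.257·sin(180°/12) = 38.87 mm); Keeping only the common overlap: the cone at (7, 6) partially overlaps the result so far; clipping to the common part keeps 7.99 mm² — boundary = 12.96 mm. Overall, the cross-section is a single solid region. Total boundary length (outer) = 12.96 mm.

12.96 mm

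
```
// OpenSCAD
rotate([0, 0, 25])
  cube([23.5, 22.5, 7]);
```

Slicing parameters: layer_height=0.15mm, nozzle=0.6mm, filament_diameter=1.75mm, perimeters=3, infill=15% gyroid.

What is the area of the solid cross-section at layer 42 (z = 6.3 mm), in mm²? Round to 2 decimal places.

528.75 mm²

At z = 6.3 mm: the 23.5×22.5 cube contributes its full rectangle (area 528.75 mm²); (rotated 25° about Z; rotation is an isometry so areas/perimeters/island counts are preserved). Overall, the cross-section is a single solid region. Net area = 528.75 mm².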